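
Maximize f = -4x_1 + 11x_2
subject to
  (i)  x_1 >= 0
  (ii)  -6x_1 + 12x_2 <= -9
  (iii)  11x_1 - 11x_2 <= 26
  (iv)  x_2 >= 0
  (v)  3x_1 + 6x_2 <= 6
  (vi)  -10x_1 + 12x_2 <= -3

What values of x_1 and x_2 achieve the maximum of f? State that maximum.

x_1 = 7/4, x_2 = 1/8, maximum f = -45/8

Corner points and f = -4x_1 + 11x_2:
  (3/2, 0) → f = -6
  (7/4, 1/8) → f = -45/8
  (2, 0) → f = -8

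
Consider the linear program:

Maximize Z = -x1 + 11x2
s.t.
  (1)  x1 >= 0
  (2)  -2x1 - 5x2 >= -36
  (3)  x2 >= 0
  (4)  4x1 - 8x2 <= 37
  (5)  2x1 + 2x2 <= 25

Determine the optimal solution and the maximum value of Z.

Vertices and Z = -x1 + 11x2:
  (0, 36/5) → Z = 396/5
  (0, 0) → Z = 0
  (53/6, 11/3) → Z = 63/2
  (37/4, 0) → Z = -37/4
  (137/12, 13/12) → Z = 1/2

The optimum lies where x1 = 0 and -2x1 - 5x2 = -36.
Solving simultaneously gives x1 = 0, x2 = 36/5.

x1 = 0, x2 = 36/5, maximum Z = 396/5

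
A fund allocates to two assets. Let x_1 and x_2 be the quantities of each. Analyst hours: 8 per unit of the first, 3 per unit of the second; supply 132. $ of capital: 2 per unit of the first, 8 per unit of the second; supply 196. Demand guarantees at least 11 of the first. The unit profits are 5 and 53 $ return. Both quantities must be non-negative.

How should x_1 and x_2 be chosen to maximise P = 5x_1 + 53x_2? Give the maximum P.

x_1 = 11, x_2 = 44/3, maximum P = 2497/3

Corner points and P = 5x_1 + 53x_2:
  (33/2, 0) → P = 165/2
  (11, 0) → P = 55
  (11, 44/3) → P = 2497/3

The optimum lies where 8x_1 + 3x_2 = 132 and x_1 = 11.
Solving simultaneously gives x_1 = 11, x_2 = 44/3.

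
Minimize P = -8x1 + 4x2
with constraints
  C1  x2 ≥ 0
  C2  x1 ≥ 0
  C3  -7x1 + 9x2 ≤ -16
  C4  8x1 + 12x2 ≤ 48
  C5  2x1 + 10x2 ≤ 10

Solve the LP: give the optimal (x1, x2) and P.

x1 = 5, x2 = 0, minimum P = -40

Feasible corners and P = -8x1 + 4x2:
  (16/7, 0) → P = -128/7
  (5, 0) → P = -40
  (125/44, 19/44) → P = -21

At the optimal vertex, x2 = 0 and 2x1 + 10x2 = 10.
Solving simultaneously gives x1 = 5, x2 = 0.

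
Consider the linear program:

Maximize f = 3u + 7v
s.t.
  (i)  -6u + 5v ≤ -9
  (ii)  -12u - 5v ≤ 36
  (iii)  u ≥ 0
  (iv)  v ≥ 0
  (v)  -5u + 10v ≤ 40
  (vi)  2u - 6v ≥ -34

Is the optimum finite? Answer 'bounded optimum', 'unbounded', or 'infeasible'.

unbounded

From the feasible point (3/2, 0), moving in the direction (6, 2) keeps every constraint satisfied while f increases without bound.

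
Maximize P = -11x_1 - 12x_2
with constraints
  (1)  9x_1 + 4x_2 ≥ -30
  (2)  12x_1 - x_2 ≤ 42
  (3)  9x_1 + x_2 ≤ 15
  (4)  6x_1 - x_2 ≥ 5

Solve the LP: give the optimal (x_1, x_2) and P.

x_1 = 46/19, x_2 = -246/19, maximum P = 2446/19

Extreme points and P = -11x_1 - 12x_2:
  (46/19, -246/19) → P = 2446/19
  (-10/33, -75/11) → P = 2810/33
  (19/7, -66/7) → P = 583/7
  (4/3, 3) → P = -152/3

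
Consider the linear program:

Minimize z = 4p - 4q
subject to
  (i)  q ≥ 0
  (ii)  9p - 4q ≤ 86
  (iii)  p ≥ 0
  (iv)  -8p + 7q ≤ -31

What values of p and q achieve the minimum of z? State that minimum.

p = 478/31, q = 409/31, minimum z = 276/31

Vertices and z = 4p - 4q:
  (86/9, 0) → z = 344/9
  (31/8, 0) → z = 31/2
  (478/31, 409/31) → z = 276/31

At the optimal vertex, 9p - 4q = 86 and -8p + 7q = -31.
Solving simultaneously gives p = 478/31, q = 409/31.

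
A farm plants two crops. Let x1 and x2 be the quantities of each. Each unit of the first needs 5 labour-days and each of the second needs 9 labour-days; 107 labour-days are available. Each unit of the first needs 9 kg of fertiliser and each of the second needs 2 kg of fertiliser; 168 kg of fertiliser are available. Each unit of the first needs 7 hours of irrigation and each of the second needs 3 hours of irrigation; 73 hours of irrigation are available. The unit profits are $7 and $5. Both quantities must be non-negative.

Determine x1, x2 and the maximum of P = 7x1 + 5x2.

The optimum lies where 5x1 + 9x2 = 107 and 7x1 + 3x2 = 73.
Solving simultaneously gives x1 = 7, x2 = 8.

x1 = 7, x2 = 8, maximum P = 89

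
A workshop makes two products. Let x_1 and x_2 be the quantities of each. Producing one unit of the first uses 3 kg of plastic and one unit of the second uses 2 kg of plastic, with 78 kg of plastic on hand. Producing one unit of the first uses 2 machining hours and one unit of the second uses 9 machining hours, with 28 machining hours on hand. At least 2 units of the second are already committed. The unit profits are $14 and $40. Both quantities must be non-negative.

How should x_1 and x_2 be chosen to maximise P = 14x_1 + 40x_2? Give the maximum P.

At the optimal vertex, 2x_1 + 9x_2 = 28 and x_2 = 2.
Solving simultaneously gives x_1 = 5, x_2 = 2.

x_1 = 5, x_2 = 2, maximum P = 150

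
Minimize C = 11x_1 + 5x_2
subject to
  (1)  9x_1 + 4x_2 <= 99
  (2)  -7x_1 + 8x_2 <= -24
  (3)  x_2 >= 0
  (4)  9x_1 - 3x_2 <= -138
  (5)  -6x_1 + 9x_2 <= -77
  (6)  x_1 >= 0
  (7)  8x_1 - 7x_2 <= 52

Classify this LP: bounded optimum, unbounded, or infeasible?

infeasible

The boundaries x_1 = 0 and 8x_1 - 7x_2 = 52 meet at (0, -52/7), but that point violates x_2 ≥ 0. Every candidate vertex is excluded by some other constraint, so the feasible region is empty.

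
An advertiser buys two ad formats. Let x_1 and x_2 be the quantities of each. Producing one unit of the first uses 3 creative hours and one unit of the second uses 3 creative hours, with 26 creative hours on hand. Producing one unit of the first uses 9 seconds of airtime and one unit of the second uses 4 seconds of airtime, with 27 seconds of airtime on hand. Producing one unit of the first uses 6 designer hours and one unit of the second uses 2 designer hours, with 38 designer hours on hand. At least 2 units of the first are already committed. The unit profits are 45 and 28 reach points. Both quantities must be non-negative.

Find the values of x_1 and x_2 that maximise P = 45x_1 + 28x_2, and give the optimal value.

Extreme points and P = 45x_1 + 28x_2:
  (3, 0) → P = 135
  (2, 0) → P = 90
  (2, 9/4) → P = 153

At the optimal vertex, 9x_1 + 4x_2 = 27 and x_1 = 2.
Solving simultaneously gives x_1 = 2, x_2 = 9/4.

x_1 = 2, x_2 = 9/4, maximum P = 153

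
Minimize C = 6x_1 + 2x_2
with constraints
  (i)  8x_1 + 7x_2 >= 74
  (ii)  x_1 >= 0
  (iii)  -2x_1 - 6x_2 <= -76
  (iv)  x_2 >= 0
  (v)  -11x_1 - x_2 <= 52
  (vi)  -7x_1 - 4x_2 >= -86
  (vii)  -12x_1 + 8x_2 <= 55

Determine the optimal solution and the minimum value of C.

Corner points and C = 6x_1 + 2x_2:
  (106/17, 180/17) → C = 996/17
  (139/44, 511/44) → C = 464/11
  (9/2, 109/8) → C = 217/4

At the optimal vertex, -2x_1 - 6x_2 = -76 and -12x_1 + 8x_2 = 55.
Solving simultaneously gives x_1 = 139/44, x_2 = 511/44.

x_1 = 139/44, x_2 = 511/44, minimum C = 464/11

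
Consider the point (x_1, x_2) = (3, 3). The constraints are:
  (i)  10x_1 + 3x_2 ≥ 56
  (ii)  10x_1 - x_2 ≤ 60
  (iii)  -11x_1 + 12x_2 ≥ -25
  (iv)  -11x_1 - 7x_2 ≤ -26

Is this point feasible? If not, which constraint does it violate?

not feasible — violates (i)

Constraint (i): 10x_1 + 3x_2 = 39, which is not ≥ 56. All other constraints are satisfied.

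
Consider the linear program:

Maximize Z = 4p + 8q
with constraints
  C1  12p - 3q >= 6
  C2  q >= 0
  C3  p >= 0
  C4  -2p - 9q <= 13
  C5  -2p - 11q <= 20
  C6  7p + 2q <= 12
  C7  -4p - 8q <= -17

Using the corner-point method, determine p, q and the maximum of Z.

p = 16/15, q = 34/15, maximum Z = 112/5

Corner points and Z = 4p + 8q:
  (16/15, 34/15) → Z = 112/5
  (11/12, 5/3) → Z = 17
  (31/24, 71/48) → Z = 17

The binding constraints are 12p - 3q = 6 and 7p + 2q = 12.
Solving simultaneously gives p = 16/15, q = 34/15.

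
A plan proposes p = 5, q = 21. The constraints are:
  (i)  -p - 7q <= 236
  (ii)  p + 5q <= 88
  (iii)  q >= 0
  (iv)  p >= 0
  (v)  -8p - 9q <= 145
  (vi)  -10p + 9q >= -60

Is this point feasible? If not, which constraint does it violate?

not feasible — violates (ii)

Constraint (ii): p + 5q = 110, which is not ≤ 88. All other constraints are satisfied.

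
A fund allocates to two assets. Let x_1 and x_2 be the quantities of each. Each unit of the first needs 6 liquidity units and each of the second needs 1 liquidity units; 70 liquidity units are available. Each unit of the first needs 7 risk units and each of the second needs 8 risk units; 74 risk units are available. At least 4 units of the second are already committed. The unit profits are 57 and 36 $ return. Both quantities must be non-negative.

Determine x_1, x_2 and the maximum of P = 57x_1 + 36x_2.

The binding constraints are 7x_1 + 8x_2 = 74 and x_2 = 4.
Solving simultaneously gives x_1 = 6, x_2 = 4.

x_1 = 6, x_2 = 4, maximum P = 486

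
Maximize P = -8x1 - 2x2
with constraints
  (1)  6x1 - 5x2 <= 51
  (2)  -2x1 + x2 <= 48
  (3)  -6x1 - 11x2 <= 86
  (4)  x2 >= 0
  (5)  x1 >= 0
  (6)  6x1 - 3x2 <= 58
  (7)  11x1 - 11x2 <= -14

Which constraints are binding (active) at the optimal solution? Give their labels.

Vertices and P = -8x1 - 2x2:
  (0, 48) → P = -96
  (0, 14/11) → P = -28/11
  (680/33, 722/33) → P = -6884/33
The feasible region is unbounded (it extends along (1, 2)), but P strictly decreases along every unbounded feasible direction, so there is no improving ray and the maximum is attained at a vertex.

The maximum is at (0, 14/11). Substituting into each constraint, equality holds for (5) and (7); the remaining constraints have slack.

(5) and (7)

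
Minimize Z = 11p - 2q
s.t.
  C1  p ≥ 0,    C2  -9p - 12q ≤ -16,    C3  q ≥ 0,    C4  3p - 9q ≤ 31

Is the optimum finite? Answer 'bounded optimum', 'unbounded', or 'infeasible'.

unbounded

From the feasible point (0, 4/3), moving in the direction (0, 1) keeps every constraint satisfied while Z decreases without bound.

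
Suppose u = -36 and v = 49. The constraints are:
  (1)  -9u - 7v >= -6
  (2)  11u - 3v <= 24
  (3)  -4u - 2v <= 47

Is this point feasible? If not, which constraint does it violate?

not feasible — violates (1)

Constraint (1): -9u - 7v = -19, which is not ≥ -6. All other constraints are satisfied.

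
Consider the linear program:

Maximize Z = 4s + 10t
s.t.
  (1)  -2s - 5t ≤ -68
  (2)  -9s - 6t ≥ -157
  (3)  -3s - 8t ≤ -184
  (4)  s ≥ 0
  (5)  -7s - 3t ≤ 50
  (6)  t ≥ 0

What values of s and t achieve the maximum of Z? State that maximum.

Corner points and Z = 4s + 10t:
  (76/27, 395/18) → Z = 6229/27
  (0, 157/6) → Z = 785/3
  (0, 23) → Z = 230

s = 0, t = 157/6, maximum Z = 785/3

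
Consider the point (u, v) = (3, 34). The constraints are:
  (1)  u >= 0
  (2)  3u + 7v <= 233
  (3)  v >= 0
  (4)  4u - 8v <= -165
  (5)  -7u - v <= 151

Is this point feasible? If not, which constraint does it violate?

not feasible — violates (2)

Constraint (2): 3u + 7v = 247, which is not ≤ 233. All other constraints are satisfied.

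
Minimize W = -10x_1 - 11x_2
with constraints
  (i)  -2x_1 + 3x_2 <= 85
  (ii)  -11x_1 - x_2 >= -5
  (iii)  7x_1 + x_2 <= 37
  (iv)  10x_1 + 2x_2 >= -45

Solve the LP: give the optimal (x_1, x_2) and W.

At the optimal vertex, -2x_1 + 3x_2 = 85 and -11x_1 - x_2 = -5.
Solving simultaneously gives x_1 = -2, x_2 = 27.

x_1 = -2, x_2 = 27, minimum W = -277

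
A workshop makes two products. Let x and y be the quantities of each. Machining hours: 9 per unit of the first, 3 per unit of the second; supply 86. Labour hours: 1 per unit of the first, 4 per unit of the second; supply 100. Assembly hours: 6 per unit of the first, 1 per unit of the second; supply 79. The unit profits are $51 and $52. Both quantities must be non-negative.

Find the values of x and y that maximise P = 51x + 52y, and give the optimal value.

Vertices and P = 51x + 52y:
  (0, 0) → P = 0
  (0, 25) → P = 1300
  (86/9, 0) → P = 1462/3
  (4/3, 74/3) → P = 4052/3

At the optimal vertex, 9x + 3y = 86 and x + 4y = 100.
Solving simultaneously gives x = 4/3, y = 74/3.

x = 4/3, y = 74/3, maximum P = 4052/3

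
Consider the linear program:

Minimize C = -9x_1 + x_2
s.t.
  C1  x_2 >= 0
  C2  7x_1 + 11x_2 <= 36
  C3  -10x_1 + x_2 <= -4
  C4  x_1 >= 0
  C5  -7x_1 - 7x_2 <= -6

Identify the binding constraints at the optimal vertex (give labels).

Feasible corners and C = -9x_1 + x_2:
  (36/7, 0) → C = -324/7
  (6/7, 0) → C = -54/7
  (80/117, 332/117) → C = -388/117
  (34/77, 32/77) → C = -274/77

The minimum is at (36/7, 0). Substituting into each constraint, equality holds for C1 and C2; the remaining constraints have slack.

C1 and C2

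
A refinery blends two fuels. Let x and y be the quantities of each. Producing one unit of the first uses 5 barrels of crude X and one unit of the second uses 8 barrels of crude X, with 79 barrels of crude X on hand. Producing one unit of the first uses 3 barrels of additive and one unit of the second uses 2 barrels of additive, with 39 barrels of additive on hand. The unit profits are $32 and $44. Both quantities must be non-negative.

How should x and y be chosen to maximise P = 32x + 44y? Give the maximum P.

x = 11, y = 3, maximum P = 484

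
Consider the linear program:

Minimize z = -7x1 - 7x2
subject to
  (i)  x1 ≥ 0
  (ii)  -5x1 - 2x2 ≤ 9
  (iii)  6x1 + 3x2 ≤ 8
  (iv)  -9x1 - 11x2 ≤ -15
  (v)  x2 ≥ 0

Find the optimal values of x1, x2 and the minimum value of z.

Extreme points and z = -7x1 - 7x2:
  (0, 8/3) → z = -56/3
  (0, 15/11) → z = -105/11
  (43/39, 6/13) → z = -427/39

The binding constraints are x1 = 0 and 6x1 + 3x2 = 8.
Solving simultaneously gives x1 = 0, x2 = 8/3.

x1 = 0, x2 = 8/3, minimum z = -56/3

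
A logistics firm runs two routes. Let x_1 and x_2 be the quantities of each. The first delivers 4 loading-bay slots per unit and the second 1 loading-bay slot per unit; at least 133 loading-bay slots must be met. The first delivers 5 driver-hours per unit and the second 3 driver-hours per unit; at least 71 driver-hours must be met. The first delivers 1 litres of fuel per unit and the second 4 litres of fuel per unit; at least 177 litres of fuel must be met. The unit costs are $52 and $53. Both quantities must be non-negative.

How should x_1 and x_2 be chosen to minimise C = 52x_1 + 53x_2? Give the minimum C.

x_1 = 71/3, x_2 = 115/3, minimum C = 9787/3

Feasible corners and C = 52x_1 + 53x_2:
  (0, 133) → C = 7049
  (177, 0) → C = 9204
  (71/3, 115/3) → C = 9787/3
The feasible region is unbounded (it extends along (0, 1), (1, 0)), but C strictly increases along every unbounded feasible direction, so there is no improving ray and the minimum is attained at a vertex.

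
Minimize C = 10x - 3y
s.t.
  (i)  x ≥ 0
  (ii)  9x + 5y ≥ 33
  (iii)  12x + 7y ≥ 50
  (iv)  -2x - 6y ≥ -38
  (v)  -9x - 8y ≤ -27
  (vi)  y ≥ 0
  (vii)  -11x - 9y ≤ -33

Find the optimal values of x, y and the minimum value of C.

x = 17/29, y = 178/29, minimum C = -364/29

Extreme points and C = 10x - 3y:
  (17/29, 178/29) → C = -364/29
  (25/6, 0) → C = 125/3
  (19, 0) → C = 190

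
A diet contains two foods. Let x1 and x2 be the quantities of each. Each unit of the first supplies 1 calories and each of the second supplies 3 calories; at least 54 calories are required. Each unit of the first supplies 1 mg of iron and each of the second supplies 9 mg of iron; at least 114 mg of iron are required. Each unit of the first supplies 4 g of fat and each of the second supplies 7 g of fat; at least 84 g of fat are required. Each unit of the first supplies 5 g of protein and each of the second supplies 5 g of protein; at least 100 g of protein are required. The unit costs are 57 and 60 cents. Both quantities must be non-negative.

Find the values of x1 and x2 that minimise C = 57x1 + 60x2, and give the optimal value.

Vertices and C = 57x1 + 60x2:
  (0, 20) → C = 1200
  (114, 0) → C = 6498
  (24, 10) → C = 1968
  (3, 17) → C = 1191
The feasible region is unbounded (it extends along (0, 1), (1, 0)), but C strictly increases along every unbounded feasible direction, so there is no improving ray and the minimum is attained at a vertex.

At the optimal vertex, x1 + 3x2 = 54 and 5x1 + 5x2 = 100.
Solving simultaneously gives x1 = 3, x2 = 17.

x1 = 3, x2 = 17, minimum C = 1191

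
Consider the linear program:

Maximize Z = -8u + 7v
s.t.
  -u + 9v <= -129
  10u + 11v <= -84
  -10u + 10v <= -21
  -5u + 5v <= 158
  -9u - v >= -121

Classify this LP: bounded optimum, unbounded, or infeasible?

From the feasible point (663/101, -1374/101), moving in the direction (-10, -10) keeps every constraint satisfied while Z increases without bound.

unbounded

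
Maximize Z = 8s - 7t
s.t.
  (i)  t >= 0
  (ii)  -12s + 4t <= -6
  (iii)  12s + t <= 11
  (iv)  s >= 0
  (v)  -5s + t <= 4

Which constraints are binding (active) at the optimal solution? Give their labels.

Extreme points and Z = 8s - 7t:
  (1/2, 0) → Z = 4
  (11/12, 0) → Z = 22/3
  (5/6, 1) → Z = -1/3

The maximum is at (11/12, 0). Substituting into each constraint, equality holds for (i) and (iii); the remaining constraints have slack.

(i) and (iii)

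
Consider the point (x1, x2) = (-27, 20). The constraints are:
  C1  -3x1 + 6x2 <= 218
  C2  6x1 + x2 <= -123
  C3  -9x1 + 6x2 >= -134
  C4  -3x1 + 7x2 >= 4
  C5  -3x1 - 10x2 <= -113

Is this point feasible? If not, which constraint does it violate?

feasible

C1: 201 ≤ 218 ✓
C2: -142 ≤ -123 ✓
C3: 363 ≥ -134 ✓
C4: 221 ≥ 4 ✓
C5: -119 ≤ -113 ✓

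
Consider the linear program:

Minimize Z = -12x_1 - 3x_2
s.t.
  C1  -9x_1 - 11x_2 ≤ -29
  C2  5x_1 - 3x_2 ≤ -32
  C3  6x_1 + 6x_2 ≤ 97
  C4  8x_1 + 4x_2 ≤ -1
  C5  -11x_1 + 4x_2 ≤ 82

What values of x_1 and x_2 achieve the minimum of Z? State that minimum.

x_1 = -131/44, x_2 = 251/44, minimum Z = 819/44

Corner points and Z = -12x_1 - 3x_2:
  (-265/82, 433/82) → Z = 1881/82
  (-786/157, 1057/157) → Z = 6261/157
  (-131/44, 251/44) → Z = 819/44
  (-83/19, 645/76) → Z = 2049/76

The optimum lies where 5x_1 - 3x_2 = -32 and 8x_1 + 4x_2 = -1.
Solving simultaneously gives x_1 = -131/44, x_2 = 251/44.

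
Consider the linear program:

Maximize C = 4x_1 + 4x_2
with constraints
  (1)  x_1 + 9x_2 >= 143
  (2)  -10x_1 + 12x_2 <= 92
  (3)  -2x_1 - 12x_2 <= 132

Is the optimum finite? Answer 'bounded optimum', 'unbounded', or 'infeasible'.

unbounded

From the feasible point (148/17, 761/51), moving in the direction (12, 10) keeps every constraint satisfied while C increases without bound.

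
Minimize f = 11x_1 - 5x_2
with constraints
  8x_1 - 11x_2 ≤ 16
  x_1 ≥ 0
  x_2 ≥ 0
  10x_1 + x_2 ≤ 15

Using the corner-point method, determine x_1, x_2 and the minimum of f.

Extreme points and f = 11x_1 - 5x_2:
  (0, 0) → f = 0
  (0, 15) → f = -75
  (3/2, 0) → f = 33/2

The optimum lies where x_1 = 0 and 10x_1 + x_2 = 15.
Solving simultaneously gives x_1 = 0, x_2 = 15.

x_1 = 0, x_2 = 15, minimum f = -75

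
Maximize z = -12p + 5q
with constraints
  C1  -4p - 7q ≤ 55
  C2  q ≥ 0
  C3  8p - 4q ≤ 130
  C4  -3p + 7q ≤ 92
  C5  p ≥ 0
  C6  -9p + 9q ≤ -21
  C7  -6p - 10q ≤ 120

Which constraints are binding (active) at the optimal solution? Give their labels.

Feasible corners and z = -12p + 5q:
  (65/4, 0) → z = -195
  (7/3, 0) → z = -28
  (639/22, 563/22) → z = -4853/22
  (325/12, 99/4) → z = -805/4

The maximum is at (7/3, 0). Substituting into each constraint, equality holds for C2 and C6; the remaining constraints have slack.

C2 and C6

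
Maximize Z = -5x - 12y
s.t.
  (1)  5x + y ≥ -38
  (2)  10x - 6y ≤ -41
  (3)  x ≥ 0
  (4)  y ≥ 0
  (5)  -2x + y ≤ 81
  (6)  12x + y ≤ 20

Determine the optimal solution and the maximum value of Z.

Extreme points and Z = -5x - 12y:
  (0, 41/6) → Z = -82
  (79/82, 346/41) → Z = -8699/82
  (0, 20) → Z = -240

x = 0, y = 41/6, maximum Z = -82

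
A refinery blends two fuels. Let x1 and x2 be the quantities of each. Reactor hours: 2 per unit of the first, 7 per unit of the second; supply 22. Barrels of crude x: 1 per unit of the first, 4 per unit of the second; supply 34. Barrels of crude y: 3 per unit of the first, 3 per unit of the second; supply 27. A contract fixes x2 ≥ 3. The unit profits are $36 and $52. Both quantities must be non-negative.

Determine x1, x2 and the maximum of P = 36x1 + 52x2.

x1 = 1/2, x2 = 3, maximum P = 174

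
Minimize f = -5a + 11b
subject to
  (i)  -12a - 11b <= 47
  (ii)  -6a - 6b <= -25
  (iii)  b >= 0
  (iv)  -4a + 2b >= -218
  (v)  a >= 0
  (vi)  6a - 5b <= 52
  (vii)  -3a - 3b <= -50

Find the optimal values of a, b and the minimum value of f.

a = 406/33, b = 48/11, minimum f = -446/33

Extreme points and f = -5a + 11b:
  (493/4, 275/2) → f = 3585/4
  (0, 50/3) → f = 550/3
  (406/33, 48/11) → f = -446/33
The feasible region is unbounded (it extends along (0, 1), (1, 2)), but f strictly increases along every unbounded feasible direction, so there is no improving ray and the minimum is attained at a vertex.

The optimum lies where 6a - 5b = 52 and -3a - 3b = -50.
Solving simultaneously gives a = 406/33, b = 48/11.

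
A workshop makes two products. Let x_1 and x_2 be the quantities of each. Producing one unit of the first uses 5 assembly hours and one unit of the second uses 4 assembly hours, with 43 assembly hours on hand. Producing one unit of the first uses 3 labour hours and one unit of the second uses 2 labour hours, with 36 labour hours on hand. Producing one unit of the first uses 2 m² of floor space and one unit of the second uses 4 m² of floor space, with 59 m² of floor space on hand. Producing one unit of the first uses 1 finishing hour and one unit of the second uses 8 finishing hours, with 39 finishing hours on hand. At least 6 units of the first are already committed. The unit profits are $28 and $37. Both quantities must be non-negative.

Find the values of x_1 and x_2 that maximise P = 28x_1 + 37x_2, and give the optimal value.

Extreme points and P = 28x_1 + 37x_2:
  (43/5, 0) → P = 1204/5
  (6, 0) → P = 168
  (6, 13/4) → P = 1153/4

x_1 = 6, x_2 = 13/4, maximum P = 1153/4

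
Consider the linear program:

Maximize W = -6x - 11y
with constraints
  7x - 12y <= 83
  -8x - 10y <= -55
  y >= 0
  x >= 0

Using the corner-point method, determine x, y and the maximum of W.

x = 55/8, y = 0, maximum W = -165/4

Extreme points and W = -6x - 11y:
  (83/7, 0) → W = -498/7
  (55/8, 0) → W = -165/4
  (0, 11/2) → W = -121/2
The feasible region is unbounded (it extends along (0, 1), (12, 7)), but W strictly decreases along every unbounded feasible direction, so there is no improving ray and the maximum is attained at a vertex.

The optimum lies where -8x - 10y = -55 and y = 0.
Solving simultaneously gives x = 55/8, y = 0.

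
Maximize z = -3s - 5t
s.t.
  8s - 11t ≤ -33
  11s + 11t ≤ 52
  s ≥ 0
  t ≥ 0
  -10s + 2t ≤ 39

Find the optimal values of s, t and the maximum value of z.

s = 0, t = 3, maximum z = -15

Vertices and z = -3s - 5t:
  (1, 41/11) → z = -238/11
  (0, 3) → z = -15
  (0, 52/11) → z = -260/11

The optimum lies where 8s - 11t = -33 and s = 0.
Solving simultaneously gives s = 0, t = 3.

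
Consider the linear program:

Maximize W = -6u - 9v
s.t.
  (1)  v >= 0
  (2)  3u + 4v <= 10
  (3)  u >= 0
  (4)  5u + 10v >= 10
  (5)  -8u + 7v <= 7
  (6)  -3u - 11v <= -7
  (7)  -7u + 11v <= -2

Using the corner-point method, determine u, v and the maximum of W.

Corner points and W = -6u - 9v:
  (10/3, 0) → W = -20
  (7/3, 0) → W = -14
  (118/61, 64/61) → W = -1284/61
  (8/5, 1/5) → W = -57/5
  (26/25, 12/25) → W = -264/25

At the optimal vertex, 5u + 10v = 10 and -7u + 11v = -2.
Solving simultaneously gives u = 26/25, v = 12/25.

u = 26/25, v = 12/25, maximum W = -264/25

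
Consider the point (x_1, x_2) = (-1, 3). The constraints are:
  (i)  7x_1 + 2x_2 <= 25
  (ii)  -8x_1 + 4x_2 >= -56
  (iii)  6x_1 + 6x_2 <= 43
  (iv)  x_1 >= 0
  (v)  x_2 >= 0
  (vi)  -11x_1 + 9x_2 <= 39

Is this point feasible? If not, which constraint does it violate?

Constraint (iv): x_1 = -1, which is not ≥ 0. All other constraints are satisfied.

not feasible — violates (iv)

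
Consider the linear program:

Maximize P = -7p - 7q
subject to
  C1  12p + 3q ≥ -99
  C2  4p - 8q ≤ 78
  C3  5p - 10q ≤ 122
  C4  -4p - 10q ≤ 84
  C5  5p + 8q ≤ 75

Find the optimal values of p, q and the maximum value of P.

Feasible corners and P = -7p - 7q:
  (-41/6, -17/3) → P = 175/2
  (-113/9, 155/9) → P = -98/3
  (3/2, -9) → P = 105/2
  (17, -5/4) → P = -441/4

p = -41/6, q = -17/3, maximum P = 175/2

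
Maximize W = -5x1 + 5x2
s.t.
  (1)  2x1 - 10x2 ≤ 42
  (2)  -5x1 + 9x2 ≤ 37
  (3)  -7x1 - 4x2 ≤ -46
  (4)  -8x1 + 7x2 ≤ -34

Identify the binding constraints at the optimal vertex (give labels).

Feasible corners and W = -5x1 + 5x2:
  (314/39, -101/39) → W = -2075/39
  (565/37, 466/37) → W = -495/37
  (458/81, 130/81) → W = -1640/81
The feasible region is unbounded (it extends along (9, 5), (5, 1)), but W strictly decreases along every unbounded feasible direction, so there is no improving ray and the maximum is attained at a vertex.

The maximum is at (565/37, 466/37). Substituting into each constraint, equality holds for (2) and (4); the remaining constraints have slack.

(2) and (4)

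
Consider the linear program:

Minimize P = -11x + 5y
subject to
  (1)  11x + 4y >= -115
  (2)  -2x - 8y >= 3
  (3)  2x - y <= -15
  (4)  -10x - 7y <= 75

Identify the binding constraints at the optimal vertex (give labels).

Vertices and P = -11x + 5y:
  (-41/6, 4/3) → P = 491/6
  (-193/22, 20/11) → P = 2323/22
  (-15/2, 0) → P = 165/2

The minimum is at (-41/6, 4/3). Substituting into each constraint, equality holds for (2) and (3); the remaining constraints have slack.

(2) and (3)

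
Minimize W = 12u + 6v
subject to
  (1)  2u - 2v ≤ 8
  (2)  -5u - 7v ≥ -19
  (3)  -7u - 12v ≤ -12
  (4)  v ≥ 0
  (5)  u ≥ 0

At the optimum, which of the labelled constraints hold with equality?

Vertices and W = 12u + 6v:
  (19/5, 0) → W = 228/5
  (0, 19/7) → W = 114/7
  (12/7, 0) → W = 144/7
  (0, 1) → W = 6

The minimum is at (0, 1). Substituting into each constraint, equality holds for (3) and (5); the remaining constraints have slack.

(3) and (5)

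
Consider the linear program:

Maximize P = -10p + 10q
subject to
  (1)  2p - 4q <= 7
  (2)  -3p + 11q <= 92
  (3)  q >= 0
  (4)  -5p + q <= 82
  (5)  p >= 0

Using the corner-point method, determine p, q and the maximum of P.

p = 0, q = 92/11, maximum P = 920/11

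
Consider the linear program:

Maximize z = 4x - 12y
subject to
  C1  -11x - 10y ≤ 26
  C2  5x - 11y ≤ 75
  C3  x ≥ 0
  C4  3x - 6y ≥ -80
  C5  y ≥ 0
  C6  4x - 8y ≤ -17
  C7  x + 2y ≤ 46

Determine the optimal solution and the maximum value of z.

x = 0, y = 17/8, maximum z = -51/2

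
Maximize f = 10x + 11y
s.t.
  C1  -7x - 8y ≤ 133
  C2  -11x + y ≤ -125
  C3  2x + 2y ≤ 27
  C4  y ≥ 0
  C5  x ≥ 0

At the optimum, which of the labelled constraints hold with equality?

C2 and C3

Extreme points and f = 10x + 11y:
  (277/24, 47/24) → f = 3287/24
  (125/11, 0) → f = 1250/11
  (27/2, 0) → f = 135

The maximum is at (277/24, 47/24). Substituting into each constraint, equality holds for C2 and C3; the remaining constraints have slack.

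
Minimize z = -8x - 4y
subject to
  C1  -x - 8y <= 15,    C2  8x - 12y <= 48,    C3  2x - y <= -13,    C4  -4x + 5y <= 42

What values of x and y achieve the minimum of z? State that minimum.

x = -23/6, y = 16/3, minimum z = 28/3

Corner points and z = -8x - 4y:
  (-7, -1) → z = 60
  (-411/37, -18/37) → z = 3360/37
  (-23/6, 16/3) → z = 28/3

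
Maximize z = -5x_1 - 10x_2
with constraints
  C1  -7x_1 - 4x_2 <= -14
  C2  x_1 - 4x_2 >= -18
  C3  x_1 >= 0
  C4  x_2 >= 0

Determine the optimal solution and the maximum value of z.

Extreme points and z = -5x_1 - 10x_2:
  (0, 7/2) → z = -35
  (2, 0) → z = -10
  (0, 9/2) → z = -45
The feasible region is unbounded (it extends along (1, 0), (4, 1)), but z strictly decreases along every unbounded feasible direction, so there is no improving ray and the maximum is attained at a vertex.

The binding constraints are -7x_1 - 4x_2 = -14 and x_2 = 0.
Solving simultaneously gives x_1 = 2, x_2 = 0.

x_1 = 2, x_2 = 0, maximum z = -10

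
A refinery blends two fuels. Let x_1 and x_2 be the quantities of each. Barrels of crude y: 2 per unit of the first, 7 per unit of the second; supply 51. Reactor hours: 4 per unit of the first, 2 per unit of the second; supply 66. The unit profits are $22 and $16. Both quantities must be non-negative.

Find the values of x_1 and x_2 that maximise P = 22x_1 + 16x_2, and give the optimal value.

x_1 = 15, x_2 = 3, maximum P = 378

Vertices and P = 22x_1 + 16x_2:
  (0, 0) → P = 0
  (0, 51/7) → P = 816/7
  (33/2, 0) → P = 363
  (15, 3) → P = 378

At the optimal vertex, 2x_1 + 7x_2 = 51 and 4x_1 + 2x_2 = 66.
Solving simultaneously gives x_1 = 15, x_2 = 3.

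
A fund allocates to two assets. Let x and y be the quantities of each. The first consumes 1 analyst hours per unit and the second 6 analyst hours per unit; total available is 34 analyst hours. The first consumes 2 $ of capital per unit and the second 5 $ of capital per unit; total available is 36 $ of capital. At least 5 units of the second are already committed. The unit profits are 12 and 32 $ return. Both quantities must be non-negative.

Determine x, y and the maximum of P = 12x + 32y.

Feasible corners and P = 12x + 32y:
  (0, 17/3) → P = 544/3
  (0, 5) → P = 160
  (4, 5) → P = 208

At the optimal vertex, x + 6y = 34 and y = 5.
Solving simultaneously gives x = 4, y = 5.

x = 4, y = 5, maximum P = 208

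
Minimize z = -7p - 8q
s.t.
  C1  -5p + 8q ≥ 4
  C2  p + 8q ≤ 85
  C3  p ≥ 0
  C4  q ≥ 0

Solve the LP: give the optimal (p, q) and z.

p = 27/2, q = 143/16, minimum z = -166

Extreme points and z = -7p - 8q:
  (27/2, 143/16) → z = -166
  (0, 1/2) → z = -4
  (0, 85/8) → z = -85

The optimum lies where -5p + 8q = 4 and p + 8q = 85.
Solving simultaneously gives p = 27/2, q = 143/16.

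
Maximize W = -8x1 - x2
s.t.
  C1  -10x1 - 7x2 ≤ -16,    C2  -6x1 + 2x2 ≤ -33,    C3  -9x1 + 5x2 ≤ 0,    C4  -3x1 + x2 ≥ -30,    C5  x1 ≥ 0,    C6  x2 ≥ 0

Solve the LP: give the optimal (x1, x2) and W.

x1 = 11/2, x2 = 0, maximum W = -44

Vertices and W = -8x1 - x2:
  (55/4, 99/4) → W = -539/4
  (11/2, 0) → W = -44
  (25, 45) → W = -245
  (10, 0) → W = -80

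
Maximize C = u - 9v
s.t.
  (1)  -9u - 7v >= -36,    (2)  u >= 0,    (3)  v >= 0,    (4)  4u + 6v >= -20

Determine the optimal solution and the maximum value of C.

Extreme points and C = u - 9v:
  (0, 36/7) → C = -324/7
  (4, 0) → C = 4
  (0, 0) → C = 0

The optimum lies where -9u - 7v = -36 and v = 0.
Solving simultaneously gives u = 4, v = 0.

u = 4, v = 0, maximum C = 4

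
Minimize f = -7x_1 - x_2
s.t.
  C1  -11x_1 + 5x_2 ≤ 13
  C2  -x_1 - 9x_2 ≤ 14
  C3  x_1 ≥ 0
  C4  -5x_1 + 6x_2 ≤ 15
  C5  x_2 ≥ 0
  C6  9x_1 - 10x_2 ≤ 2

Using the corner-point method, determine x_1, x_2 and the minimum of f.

x_1 = 81/2, x_2 = 145/4, minimum f = -1279/4

Vertices and f = -7x_1 - x_2:
  (0, 5/2) → f = -5/2
  (0, 0) → f = 0
  (81/2, 145/4) → f = -1279/4
  (2/9, 0) → f = -14/9

At the optimal vertex, -5x_1 + 6x_2 = 15 and 9x_1 - 10x_2 = 2.
Solving simultaneously gives x_1 = 81/2, x_2 = 145/4.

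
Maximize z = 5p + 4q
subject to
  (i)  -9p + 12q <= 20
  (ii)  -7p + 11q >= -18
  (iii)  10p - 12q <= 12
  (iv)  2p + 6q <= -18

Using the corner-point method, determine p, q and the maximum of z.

p = -12/7, q = -17/7, maximum z = -128/7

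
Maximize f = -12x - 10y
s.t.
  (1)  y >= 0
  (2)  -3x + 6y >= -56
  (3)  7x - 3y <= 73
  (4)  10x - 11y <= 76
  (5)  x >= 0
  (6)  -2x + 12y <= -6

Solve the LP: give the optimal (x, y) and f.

x = 3, y = 0, maximum f = -36

Corner points and f = -12x - 10y:
  (38/5, 0) → f = -456/5
  (3, 0) → f = -36
  (423/49, 46/49) → f = -5536/49

At the optimal vertex, y = 0 and -2x + 12y = -6.
Solving simultaneously gives x = 3, y = 0.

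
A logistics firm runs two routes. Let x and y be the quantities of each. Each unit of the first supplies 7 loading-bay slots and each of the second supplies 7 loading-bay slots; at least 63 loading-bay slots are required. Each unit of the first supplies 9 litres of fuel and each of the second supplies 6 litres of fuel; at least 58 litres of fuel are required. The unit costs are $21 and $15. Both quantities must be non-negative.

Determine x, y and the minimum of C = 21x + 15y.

x = 4/3, y = 23/3, minimum C = 143

Extreme points and C = 21x + 15y:
  (0, 29/3) → C = 145
  (9, 0) → C = 189
  (4/3, 23/3) → C = 143
The feasible region is unbounded (it extends along (0, 1), (1, 0)), but C strictly increases along every unbounded feasible direction, so there is no improving ray and the minimum is attained at a vertex.

The binding constraints are 7x + 7y = 63 and 9x + 6y = 58.
Solving simultaneously gives x = 4/3, y = 23/3.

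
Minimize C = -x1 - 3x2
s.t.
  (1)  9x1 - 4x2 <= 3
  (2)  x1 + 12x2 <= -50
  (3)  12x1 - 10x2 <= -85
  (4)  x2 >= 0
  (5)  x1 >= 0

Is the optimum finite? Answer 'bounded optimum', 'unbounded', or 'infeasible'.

The boundaries 9x1 - 4x2 = 3 and 12x1 - 10x2 = -85 meet at (185/21, 267/14), but that point violates x1 + 12x2 ≤ -50. Every candidate vertex is excluded by some other constraint, so the feasible region is empty.

infeasible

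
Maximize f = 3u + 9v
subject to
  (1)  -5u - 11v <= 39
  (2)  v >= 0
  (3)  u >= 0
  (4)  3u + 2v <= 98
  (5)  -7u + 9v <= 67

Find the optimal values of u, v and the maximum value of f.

u = 748/41, v = 887/41, maximum f = 10227/41

Feasible corners and f = 3u + 9v:
  (0, 0) → f = 0
  (98/3, 0) → f = 98
  (0, 67/9) → f = 67
  (748/41, 887/41) → f = 10227/41

The optimum lies where 3u + 2v = 98 and -7u + 9v = 67.
Solving simultaneously gives u = 748/41, v = 887/41.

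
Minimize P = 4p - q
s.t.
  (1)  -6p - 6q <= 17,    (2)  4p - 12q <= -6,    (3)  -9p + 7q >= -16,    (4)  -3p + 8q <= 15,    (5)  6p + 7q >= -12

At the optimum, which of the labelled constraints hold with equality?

Feasible corners and P = 4p - q:
  (117/40, 59/40) → P = 409/40
  (-93/50, -3/25) → P = -183/25
  (233/51, 61/17) → P = 749/51
  (-67/23, 18/23) → P = -286/23

The minimum is at (-67/23, 18/23). Substituting into each constraint, equality holds for (4) and (5); the remaining constraints have slack.

(4) and (5)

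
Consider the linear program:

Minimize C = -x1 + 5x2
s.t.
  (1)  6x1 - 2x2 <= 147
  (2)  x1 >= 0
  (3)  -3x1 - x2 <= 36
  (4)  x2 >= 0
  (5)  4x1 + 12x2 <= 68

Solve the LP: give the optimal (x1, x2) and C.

Extreme points and C = -x1 + 5x2:
  (0, 0) → C = 0
  (0, 17/3) → C = 85/3
  (17, 0) → C = -17

x1 = 17, x2 = 0, minimum C = -17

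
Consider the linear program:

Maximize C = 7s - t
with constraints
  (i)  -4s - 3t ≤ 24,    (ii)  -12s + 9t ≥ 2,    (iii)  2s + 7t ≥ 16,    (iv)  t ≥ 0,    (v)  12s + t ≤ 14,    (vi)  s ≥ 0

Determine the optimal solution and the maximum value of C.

s = 1, t = 2, maximum C = 5

Extreme points and C = 7s - t:
  (1, 2) → C = 5
  (0, 16/7) → C = -16/7
  (0, 14) → C = -14

At the optimal vertex, 2s + 7t = 16 and 12s + t = 14.
Solving simultaneously gives s = 1, t = 2.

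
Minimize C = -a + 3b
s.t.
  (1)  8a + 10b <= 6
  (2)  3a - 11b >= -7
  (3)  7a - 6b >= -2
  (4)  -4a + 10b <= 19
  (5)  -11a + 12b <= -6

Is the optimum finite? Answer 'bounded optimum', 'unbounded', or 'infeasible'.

unbounded

From the feasible point (66/103, 9/103), moving in the direction (10, -8) keeps every constraint satisfied while C decreases without bound.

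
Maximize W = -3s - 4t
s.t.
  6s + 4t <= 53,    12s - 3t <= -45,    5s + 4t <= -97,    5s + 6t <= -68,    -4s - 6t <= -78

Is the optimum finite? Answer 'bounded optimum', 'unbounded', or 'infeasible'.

unbounded

From the feasible point (-146, 331/3), moving in the direction (-6, 4) keeps every constraint satisfied while W increases without bound.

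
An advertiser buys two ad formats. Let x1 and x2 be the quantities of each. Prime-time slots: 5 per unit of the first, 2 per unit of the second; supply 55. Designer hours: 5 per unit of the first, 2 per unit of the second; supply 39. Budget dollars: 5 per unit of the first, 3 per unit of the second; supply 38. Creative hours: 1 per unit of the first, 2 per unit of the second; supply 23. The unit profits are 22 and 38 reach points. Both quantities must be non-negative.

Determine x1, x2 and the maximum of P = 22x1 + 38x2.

Feasible corners and P = 22x1 + 38x2:
  (0, 0) → P = 0
  (0, 23/2) → P = 437
  (38/5, 0) → P = 836/5
  (1, 11) → P = 440

x1 = 1, x2 = 11, maximum P = 440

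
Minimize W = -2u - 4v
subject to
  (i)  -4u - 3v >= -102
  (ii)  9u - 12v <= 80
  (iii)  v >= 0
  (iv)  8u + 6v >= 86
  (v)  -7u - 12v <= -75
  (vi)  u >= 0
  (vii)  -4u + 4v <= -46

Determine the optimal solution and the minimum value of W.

Corner points and W = -2u - 4v:
  (488/25, 598/75) → W = -1064/15
  (39/2, 8) → W = -71
  (58/3, 47/6) → W = -70

u = 39/2, v = 8, minimum W = -71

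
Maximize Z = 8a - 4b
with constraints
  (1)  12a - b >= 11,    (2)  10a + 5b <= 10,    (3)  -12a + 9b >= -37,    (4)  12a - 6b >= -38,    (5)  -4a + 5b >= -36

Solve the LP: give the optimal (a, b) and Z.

a = 11/6, b = -5/3, maximum Z = 64/3

Feasible corners and Z = 8a - 4b:
  (13/14, 1/7) → Z = 48/7
  (31/48, -13/4) → Z = 109/6
  (11/6, -5/3) → Z = 64/3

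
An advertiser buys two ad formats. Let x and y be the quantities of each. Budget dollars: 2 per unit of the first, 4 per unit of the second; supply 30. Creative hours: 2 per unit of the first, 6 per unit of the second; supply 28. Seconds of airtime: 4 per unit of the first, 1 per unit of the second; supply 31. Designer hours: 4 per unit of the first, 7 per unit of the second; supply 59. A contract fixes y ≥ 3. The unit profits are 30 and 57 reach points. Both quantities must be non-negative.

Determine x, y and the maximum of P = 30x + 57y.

x = 5, y = 3, maximum P = 321

Vertices and P = 30x + 57y:
  (0, 14/3) → P = 266
  (0, 3) → P = 171
  (5, 3) → P = 321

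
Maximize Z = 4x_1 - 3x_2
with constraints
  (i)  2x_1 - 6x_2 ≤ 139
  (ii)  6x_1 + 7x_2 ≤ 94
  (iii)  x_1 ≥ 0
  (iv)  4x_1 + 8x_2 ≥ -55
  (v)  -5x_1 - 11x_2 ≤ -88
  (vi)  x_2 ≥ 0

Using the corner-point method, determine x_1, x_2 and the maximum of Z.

Feasible corners and Z = 4x_1 - 3x_2:
  (0, 94/7) → Z = -282/7
  (418/31, 58/31) → Z = 1498/31
  (0, 8) → Z = -24

At the optimal vertex, 6x_1 + 7x_2 = 94 and -5x_1 - 11x_2 = -88.
Solving simultaneously gives x_1 = 418/31, x_2 = 58/31.

x_1 = 418/31, x_2 = 58/31, maximum Z = 1498/31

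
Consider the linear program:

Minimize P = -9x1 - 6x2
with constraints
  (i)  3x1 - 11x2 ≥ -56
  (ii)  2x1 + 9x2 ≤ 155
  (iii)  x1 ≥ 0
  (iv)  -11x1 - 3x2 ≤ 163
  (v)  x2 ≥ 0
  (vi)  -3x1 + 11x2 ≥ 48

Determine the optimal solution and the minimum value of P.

Extreme points and P = -9x1 - 6x2:
  (1201/49, 577/49) → P = -14271/49
  (0, 56/11) → P = -336/11
  (1273/49, 561/49) → P = -14823/49
  (0, 48/11) → P = -288/11

At the optimal vertex, 2x1 + 9x2 = 155 and -3x1 + 11x2 = 48.
Solving simultaneously gives x1 = 1273/49, x2 = 561/49.

x1 = 1273/49, x2 = 561/49, minimum P = -14823/49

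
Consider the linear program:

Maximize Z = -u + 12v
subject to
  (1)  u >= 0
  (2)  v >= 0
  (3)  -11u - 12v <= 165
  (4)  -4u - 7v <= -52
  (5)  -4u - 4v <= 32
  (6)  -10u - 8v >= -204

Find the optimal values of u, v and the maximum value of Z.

Extreme points and Z = -u + 12v:
  (0, 52/7) → Z = 624/7
  (0, 51/2) → Z = 306
  (13, 0) → Z = -13
  (102/5, 0) → Z = -102/5

u = 0, v = 51/2, maximum Z = 306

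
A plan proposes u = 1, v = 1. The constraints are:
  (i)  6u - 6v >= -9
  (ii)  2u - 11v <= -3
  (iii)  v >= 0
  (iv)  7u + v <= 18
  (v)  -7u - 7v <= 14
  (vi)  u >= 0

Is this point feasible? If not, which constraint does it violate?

feasible

(i): 0 ≥ -9 ✓
(ii): -9 ≤ -3 ✓
(iii): 1 ≥ 0 ✓
(iv): 8 ≤ 18 ✓
(v): -14 ≤ 14 ✓
(vi): 1 ≥ 0 ✓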